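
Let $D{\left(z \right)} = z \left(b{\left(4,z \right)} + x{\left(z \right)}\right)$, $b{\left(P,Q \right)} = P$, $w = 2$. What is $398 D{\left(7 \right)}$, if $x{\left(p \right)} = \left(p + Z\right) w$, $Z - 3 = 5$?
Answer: $94724$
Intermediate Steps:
$Z = 8$ ($Z = 3 + 5 = 8$)
$x{\left(p \right)} = 16 + 2 p$ ($x{\left(p \right)} = \left(p + 8\right) 2 = \left(8 + p\right) 2 = 16 + 2 p$)
$D{\left(z \right)} = z \left(20 + 2 z\right)$ ($D{\left(z \right)} = z \left(4 + \left(16 + 2 z\right)\right) = z \left(20 + 2 z\right)$)
$398 D{\left(7 \right)} = 398 \cdot 2 \cdot 7 \left(10 + 7\right) = 398 \cdot 2 \cdot 7 \cdot 17 = 398 \cdot 238 = 94724$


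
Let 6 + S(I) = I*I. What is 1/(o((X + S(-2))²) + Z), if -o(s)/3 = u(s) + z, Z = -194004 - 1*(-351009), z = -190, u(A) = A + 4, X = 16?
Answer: 1/156975 ≈ 6.3704e-6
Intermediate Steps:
u(A) = 4 + A
S(I) = -6 + I² (S(I) = -6 + I*I = -6 + I²)
Z = 157005 (Z = -194004 + 351009 = 157005)
o(s) = 558 - 3*s (o(s) = -3*((4 + s) - 190) = -3*(-186 + s) = 558 - 3*s)
1/(o((X + S(-2))²) + Z) = 1/((558 - 3*(16 + (-6 + (-2)²))²) + 157005) = 1/((558 - 3*(16 + (-6 + 4))²) + 157005) = 1/((558 - 3*(16 - 2)²) + 157005) = 1/((558 - 3*14²) + 157005) = 1/((558 - 3*196) + 157005) = 1/((558 - 588) + 157005) = 1/(-30 + 157005) = 1/156975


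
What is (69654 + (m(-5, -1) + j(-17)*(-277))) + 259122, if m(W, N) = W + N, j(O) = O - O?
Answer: 328770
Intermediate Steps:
j(O) = 0
m(W, N) = N + W
(69654 + (m(-5, -1) + j(-17)*(-277))) + 259122 = (69654 + ((-1 - 5) + 0*(-277))) + 259122 = (69654 + (-6 + 0)) + 259122 = (69654 - 6) + 259122 = 69648 + 259122 = 328770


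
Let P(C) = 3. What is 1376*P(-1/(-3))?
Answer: 4128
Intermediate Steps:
1376*P(-1/(-3)) = 1376*3 = 4128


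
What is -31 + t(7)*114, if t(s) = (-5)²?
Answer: 2819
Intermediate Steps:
t(s) = 25
-31 + t(7)*114 = -31 + 25*114 = -31 + 2850 = 2819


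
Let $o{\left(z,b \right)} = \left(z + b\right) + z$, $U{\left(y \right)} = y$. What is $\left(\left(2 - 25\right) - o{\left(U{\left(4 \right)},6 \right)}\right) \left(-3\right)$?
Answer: $111$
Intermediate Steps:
$o{\left(z,b \right)} = b + 2 z$ ($o{\left(z,b \right)} = \left(b + z\right) + z = b + 2 z$)
$\left(\left(2 - 25\right) - o{\left(U{\left(4 \right)},6 \right)}\right) \left(-3\right) = \left(\left(2 - 25\right) - \left(6 + 2 \cdot 4\right)\right) \left(-3\right) = \left(\left(2 - 25\right) - \left(6 + 8\right)\right) \left(-3\right) = \left(-23 - 14\right) \left(-3\right) = \left(-37\right) \left(-3\right) = 111$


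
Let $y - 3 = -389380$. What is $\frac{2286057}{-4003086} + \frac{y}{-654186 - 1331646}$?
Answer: $- \frac{496835921167}{1324909379592} \approx -0.375$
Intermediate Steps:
$y = -389377$ ($y = 3 - 389380 = -389377$)
$\frac{2286057}{-4003086} + \frac{y}{-654186 - 1331646} = \frac{2286057}{-4003086} - \frac{389377}{-654186 - 1331646} = 2286057 \left(- \frac{1}{4003086}\right) - \frac{389377}{-1985832} = - \frac{762019}{1334362} - - \frac{389377}{1985832} = - \frac{762019}{1334362} + \frac{389377}{1985832} = - \frac{496835921167}{1324909379592}$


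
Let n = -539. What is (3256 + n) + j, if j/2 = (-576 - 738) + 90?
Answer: 269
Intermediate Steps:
j = -2448 (j = 2*((-576 - 738) + 90) = 2*(-1314 + 90) = 2*(-1224) = -2448)
(3256 + n) + j = (3256 - 539) - 2448 = 2717 - 2448 = 269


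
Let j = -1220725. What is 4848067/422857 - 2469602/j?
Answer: 302715003543/22443135275 ≈ 13.488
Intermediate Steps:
4848067/422857 - 2469602/j = 4848067/422857 - 2469602/(-1220725) = 4848067*(1/422857) - 2469602*(-1/1220725) = 4848067/422857 + 107374/53075 = 302715003543/22443135275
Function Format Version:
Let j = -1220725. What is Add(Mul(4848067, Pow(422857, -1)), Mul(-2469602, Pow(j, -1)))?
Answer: Rational(302715003543, 22443135275) ≈ 13.488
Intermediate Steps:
Add(Mul(4848067, Pow(422857, -1)), Mul(-2469602, Pow(j, -1))) = Add(Mul(4848067, Pow(422857, -1)), Mul(-2469602, Pow(-1220725, -1))) = Add(Mul(4848067, Rational(1, 422857)), Mul(-2469602, Rational(-1, 1220725))) = Add(Rational(4848067, 422857), Rational(107374, 53075)) = Rational(302715003543, 22443135275)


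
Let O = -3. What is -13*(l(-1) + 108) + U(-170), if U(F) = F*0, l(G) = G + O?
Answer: -1352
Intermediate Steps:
l(G) = -3 + G (l(G) = G - 3 = -3 + G)
U(F) = 0
-13*(l(-1) + 108) + U(-170) = -13*((-3 - 1) + 108) + 0 = -13*(-4 + 108) + 0 = -13*104 + 0 = -1352 + 0 = -1352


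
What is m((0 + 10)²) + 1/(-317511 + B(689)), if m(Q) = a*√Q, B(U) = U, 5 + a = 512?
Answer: 1606287539/316822 ≈ 5070.0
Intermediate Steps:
a = 507 (a = -5 + 512 = 507)
m(Q) = 507*√Q
m((0 + 10)²) + 1/(-317511 + B(689)) = 507*√((0 + 10)²) + 1/(-317511 + 689) = 507*√(10²) + 1/(-316822) = 507*√100 - 1/316822 = 507*10 - 1/316822 = 5070 - 1/316822 = 1606287539/316822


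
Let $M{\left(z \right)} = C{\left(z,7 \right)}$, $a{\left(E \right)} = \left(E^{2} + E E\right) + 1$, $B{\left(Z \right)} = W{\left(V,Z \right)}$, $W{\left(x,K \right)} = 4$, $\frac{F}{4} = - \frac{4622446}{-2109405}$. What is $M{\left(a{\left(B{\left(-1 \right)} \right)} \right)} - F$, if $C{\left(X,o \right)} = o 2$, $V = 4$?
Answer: $\frac{11041886}{2109405} \approx 5.2346$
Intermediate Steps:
$F = \frac{18489784}{2109405}$ ($F = 4 \left(- \frac{4622446}{-2109405}\right) = 4 \left(\left(-4622446\right) \left(- \frac{1}{2109405}\right)\right) = 4 \cdot \frac{4622446}{2109405} = \frac{18489784}{2109405} \approx 8.7654$)
$B{\left(Z \right)} = 4$
$a{\left(E \right)} = 1 + 2 E^{2}$ ($a{\left(E \right)} = \left(E^{2} + E^{2}\right) + 1 = 2 E^{2} + 1 = 1 + 2 E^{2}$)
$C{\left(X,o \right)} = 2 o$
$M{\left(z \right)} = 14$ ($M{\left(z \right)} = 2 \cdot 7 = 14$)
$M{\left(a{\left(B{\left(-1 \right)} \right)} \right)} - F = 14 - \frac{18489784}{2109405} = \frac{11041886}{2109405}$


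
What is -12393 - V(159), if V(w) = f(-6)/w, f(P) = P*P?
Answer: -656841/53 ≈ -12393.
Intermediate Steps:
f(P) = P²
V(w) = 36/w (V(w) = (-6)²/w = 36/w)
-12393 - V(159) = -12393 - 36/159 = -12393 - 1*12/53 = -12393 - 12/53 = -656841/53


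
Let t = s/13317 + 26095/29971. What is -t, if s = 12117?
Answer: -13934622/7825957 ≈ -1.7806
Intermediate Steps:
t = 13934622/7825957 (t = 12117/13317 + 26095/29971 = 12117*(1/13317) + 26095*(1/29971) = 4039/4439 + 1535/1763 = 13934622/7825957 ≈ 1.7806)
-t = -1*13934622/7825957 = -13934622/7825957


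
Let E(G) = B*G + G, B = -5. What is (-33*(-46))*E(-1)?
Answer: 6072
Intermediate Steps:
E(G) = -4*G (E(G) = -5*G + G = -4*G)
(-33*(-46))*E(-1) = (-33*(-46))*(-4*(-1)) = 1518*4 = 6072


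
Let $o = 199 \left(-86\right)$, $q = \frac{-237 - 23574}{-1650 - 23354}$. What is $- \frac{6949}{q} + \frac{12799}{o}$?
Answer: $- \frac{2973910107733}{407501454} \approx -7297.9$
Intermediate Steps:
$q = \frac{23811}{25004}$ ($q = - \frac{23811}{-25004} = \left(-23811\right) \left(- \frac{1}{25004}\right) = \frac{23811}{25004} \approx 0.95229$)
$o = -17114$
$- \frac{6949}{q} + \frac{12799}{o} = - \frac{6949}{\frac{23811}{25004}} + \frac{12799}{-17114} = \left(-6949\right) \frac{25004}{23811} + 12799 \left(- \frac{1}{17114}\right) = - \frac{173752796}{23811} - \frac{12799}{17114} = - \frac{2973910107733}{407501454}$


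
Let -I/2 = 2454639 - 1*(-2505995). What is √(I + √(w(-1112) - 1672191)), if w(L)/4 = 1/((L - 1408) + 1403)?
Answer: √(-12378656949652 + 1117*I*√2086374321067)/1117 ≈ 0.20527 + 3149.8*I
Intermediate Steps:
w(L) = 4/(-5 + L) (w(L) = 4/((L - 1408) + 1403) = 4/((-1408 + L) + 1403) = 4/(-5 + L))
I = -9921268 (I = -2*(2454639 - 1*(-2505995)) = -2*(2454639 + 2505995) = -2*4960634 = -9921268)
√(I + √(w(-1112) - 1672191)) = √(-9921268 + √(4/(-5 - 1112) - 1672191)) = √(-9921268 + √(4/(-1117) - 1672191)) = √(-9921268 + √(4*(-1/1117) - 1672191)) = √(-9921268 + √(-4/1117 - 1672191)) = √(-9921268 + √(-1867837351/1117)) = √(-9921268 + I*√2086374321067/1117)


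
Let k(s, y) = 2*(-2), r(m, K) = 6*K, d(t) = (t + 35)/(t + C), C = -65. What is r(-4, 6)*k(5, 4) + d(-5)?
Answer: -1011/7 ≈ -144.43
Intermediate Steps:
d(t) = (35 + t)/(-65 + t) (d(t) = (t + 35)/(t - 65) = (35 + t)/(-65 + t))
k(s, y) = -4
r(-4, 6)*k(5, 4) + d(-5) = (6*6)*(-4) + (35 - 5)/(-65 - 5) = 36*(-4) + 30/(-70) = -144 - 1/70*30 = -144 - 3/7 = -1011/7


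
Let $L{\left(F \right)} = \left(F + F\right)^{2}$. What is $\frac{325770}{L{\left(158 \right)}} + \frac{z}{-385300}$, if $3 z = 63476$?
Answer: $\frac{46277385443}{14427943800} \approx 3.2075$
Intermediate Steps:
$z = \frac{63476}{3}$ ($z = \frac{1}{3} \cdot 63476 = \frac{63476}{3} \approx 21159.0$)
$L{\left(F \right)} = 4 F^{2}$ ($L{\left(F \right)} = \left(2 F\right)^{2} = 4 F^{2}$)
$\frac{325770}{L{\left(158 \right)}} + \frac{z}{-385300} = \frac{325770}{4 \cdot 158^{2}} + \frac{63476}{3 \left(-385300\right)} = \frac{325770}{4 \cdot 24964} + \frac{63476}{3} \left(- \frac{1}{385300}\right) = \frac{325770}{99856} - \frac{15869}{288975} = 325770 \cdot \frac{1}{99856} - \frac{15869}{288975} = \frac{162885}{49928} - \frac{15869}{288975} = \frac{46277385443}{14427943800}$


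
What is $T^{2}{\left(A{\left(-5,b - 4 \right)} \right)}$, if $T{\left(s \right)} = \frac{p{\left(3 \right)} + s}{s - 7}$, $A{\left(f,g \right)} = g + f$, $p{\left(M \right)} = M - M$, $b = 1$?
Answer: $\frac{64}{225} \approx 0.28444$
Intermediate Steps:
$p{\left(M \right)} = 0$
$A{\left(f,g \right)} = f + g$
$T{\left(s \right)} = \frac{s}{-7 + s}$ ($T{\left(s \right)} = \frac{0 + s}{s - 7} = \frac{s}{-7 + s}$)
$T^{2}{\left(A{\left(-5,b - 4 \right)} \right)} = \left(\frac{-5 + \left(1 - 4\right)}{-7 + \left(-5 + \left(1 - 4\right)\right)}\right)^{2} = \left(\frac{-5 - 3}{-7 - 8}\right)^{2} = \left(- \frac{8}{-7 - 8}\right)^{2} = \left(- \frac{8}{-15}\right)^{2} = \left(\left(-8\right) \left(- \frac{1}{15}\right)\right)^{2} = \left(\frac{8}{15}\right)^{2} = \frac{64}{225}$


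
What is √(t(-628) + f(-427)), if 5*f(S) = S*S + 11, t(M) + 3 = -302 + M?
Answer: √35535 ≈ 188.51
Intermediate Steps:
t(M) = -305 + M (t(M) = -3 + (-302 + M) = -305 + M)
f(S) = 11/5 + S²/5 (f(S) = (S*S + 11)/5 = (S² + 11)/5 = (11 + S²)/5 = 11/5 + S²/5)
√(t(-628) + f(-427)) = √((-305 - 628) + (11/5 + (⅕)*(-427)²)) = √(-933 + (11/5 + (⅕)*182329)) = √(-933 + (11/5 + 182329/5)) = √(-933 + 36468) = √35535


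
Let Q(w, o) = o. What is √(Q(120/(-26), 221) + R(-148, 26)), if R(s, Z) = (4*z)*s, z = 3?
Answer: I*√1555 ≈ 39.433*I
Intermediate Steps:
R(s, Z) = 12*s (R(s, Z) = (4*3)*s = 12*s)
√(Q(120/(-26), 221) + R(-148, 26)) = √(221 + 12*(-148)) = √(221 - 1776) = √(-1555) = I*√1555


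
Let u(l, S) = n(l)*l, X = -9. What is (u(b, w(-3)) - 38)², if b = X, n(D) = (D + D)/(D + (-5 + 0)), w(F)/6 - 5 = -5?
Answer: 120409/49 ≈ 2457.3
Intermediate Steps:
w(F) = 0 (w(F) = 30 + 6*(-5) = 30 - 30 = 0)
n(D) = 2*D/(-5 + D) (n(D) = (2*D)/(D - 5) = (2*D)/(-5 + D) = 2*D/(-5 + D))
b = -9
u(l, S) = 2*l²/(-5 + l) (u(l, S) = (2*l/(-5 + l))*l = 2*l²/(-5 + l))
(u(b, w(-3)) - 38)² = (2*(-9)²/(-5 - 9) - 38)² = (2*81/(-14) - 38)² = (2*81*(-1/14) - 38)² = (-81/7 - 38)² = (-347/7)² = 120409/49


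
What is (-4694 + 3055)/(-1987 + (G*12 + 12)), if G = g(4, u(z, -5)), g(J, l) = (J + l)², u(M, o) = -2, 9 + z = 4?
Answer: 1639/1927 ≈ 0.85054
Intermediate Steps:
z = -5 (z = -9 + 4 = -5)
G = 4 (G = (4 - 2)² = 2² = 4)
(-4694 + 3055)/(-1987 + (G*12 + 12)) = (-4694 + 3055)/(-1987 + (4*12 + 12)) = -1639/(-1987 + (48 + 12)) = -1639/(-1987 + 60) = -1639/(-1927) = -1639*(-1/1927) = 1639/1927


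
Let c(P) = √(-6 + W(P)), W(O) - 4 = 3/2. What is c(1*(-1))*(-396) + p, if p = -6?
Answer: -6 - 198*I*√2 ≈ -6.0 - 280.01*I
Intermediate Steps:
W(O) = 11/2 (W(O) = 4 + 3/2 = 11/2)
c(P) = I*√2/2 (c(P) = √(-6 + 11/2) = √(-½) = I*√2/2)
c(1*(-1))*(-396) + p = (I*√2/2)*(-396) - 6 = -198*I*√2 - 6 = -6 - 198*I*√2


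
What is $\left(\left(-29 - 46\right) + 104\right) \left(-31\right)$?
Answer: $-899$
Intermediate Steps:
$\left(\left(-29 - 46\right) + 104\right) \left(-31\right) = \left(-75 + 104\right) \left(-31\right) = 29 \left(-31\right) = -899$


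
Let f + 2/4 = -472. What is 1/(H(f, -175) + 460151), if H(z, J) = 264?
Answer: 1/460415 ≈ 2.1720e-6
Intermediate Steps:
f = -945/2 (f = -1/2 - 472 = -945/2 ≈ -472.50)
1/(H(f, -175) + 460151) = 1/(264 + 460151) = 1/460415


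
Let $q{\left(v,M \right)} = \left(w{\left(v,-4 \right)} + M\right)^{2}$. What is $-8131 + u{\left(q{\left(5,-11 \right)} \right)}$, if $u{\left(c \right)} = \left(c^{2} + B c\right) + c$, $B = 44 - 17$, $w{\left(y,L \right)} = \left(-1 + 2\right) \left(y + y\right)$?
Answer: $-8102$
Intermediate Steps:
$w{\left(y,L \right)} = 2 y$ ($w{\left(y,L \right)} = 1 \cdot 2 y = 2 y$)
$q{\left(v,M \right)} = \left(M + 2 v\right)^{2}$ ($q{\left(v,M \right)} = \left(2 v + M\right)^{2} = \left(M + 2 v\right)^{2}$)
$B = 27$ ($B = 44 - 17 = 27$)
$u{\left(c \right)} = c^{2} + 28 c$ ($u{\left(c \right)} = \left(c^{2} + 27 c\right) + c = c^{2} + 28 c$)
$-8131 + u{\left(q{\left(5,-11 \right)} \right)} = -8131 + \left(-11 + 2 \cdot 5\right)^{2} \left(28 + \left(-11 + 2 \cdot 5\right)^{2}\right) = -8131 + \left(-11 + 10\right)^{2} \left(28 + \left(-11 + 10\right)^{2}\right) = -8131 + \left(-1\right)^{2} \left(28 + \left(-1\right)^{2}\right) = -8131 + 1 \left(28 + 1\right) = -8131 + 1 \cdot 29 = -8131 + 29 = -8102$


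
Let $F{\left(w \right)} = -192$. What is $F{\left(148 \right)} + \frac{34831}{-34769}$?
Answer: $- \frac{6710479}{34769} \approx -193.0$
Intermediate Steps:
$F{\left(148 \right)} + \frac{34831}{-34769} = -192 + \frac{34831}{-34769} = -192 + 34831 \left(- \frac{1}{34769}\right) = -192 - \frac{34831}{34769} = - \frac{6710479}{34769}$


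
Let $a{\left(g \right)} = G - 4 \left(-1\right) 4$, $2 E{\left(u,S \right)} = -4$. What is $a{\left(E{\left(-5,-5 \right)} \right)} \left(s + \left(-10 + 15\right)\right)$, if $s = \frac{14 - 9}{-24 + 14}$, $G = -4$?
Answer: $54$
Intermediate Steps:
$E{\left(u,S \right)} = -2$ ($E{\left(u,S \right)} = \frac{1}{2} \left(-4\right) = -2$)
$s = - \frac{1}{2}$ ($s = \frac{5}{-10} = 5 \left(- \frac{1}{10}\right) = - \frac{1}{2} \approx -0.5$)
$a{\left(g \right)} = 12$ ($a{\left(g \right)} = -4 - 4 \left(-1\right) 4 = -4 - \left(-4\right) 4 = -4 - -16 = -4 + 16 = 12$)
$a{\left(E{\left(-5,-5 \right)} \right)} \left(s + \left(-10 + 15\right)\right) = 12 \left(- \frac{1}{2} + \left(-10 + 15\right)\right) = 12 \left(- \frac{1}{2} + 5\right) = 12 \cdot \frac{9}{2} = 54$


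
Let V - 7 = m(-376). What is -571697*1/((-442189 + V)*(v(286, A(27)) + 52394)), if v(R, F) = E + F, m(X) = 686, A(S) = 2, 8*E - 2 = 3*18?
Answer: 571697/23135714888 ≈ 2.4711e-5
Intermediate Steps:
E = 7 (E = 1/4 + (3*18)/8 = 1/4 + (1/8)*54 = 1/4 + 27/4 = 7)
V = 693 (V = 7 + 686 = 693)
v(R, F) = 7 + F
-571697*1/((-442189 + V)*(v(286, A(27)) + 52394)) = -571697*1/((-442189 + 693)*((7 + 2) + 52394)) = -571697*(-1/(441496*(9 + 52394))) = -571697/((-441496*52403)) = -571697/(-23135714888) = -571697*(-1/23135714888) = 571697/23135714888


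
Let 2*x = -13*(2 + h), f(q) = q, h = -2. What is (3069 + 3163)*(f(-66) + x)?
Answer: -411312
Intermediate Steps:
x = 0 (x = (-13*(2 - 2))/2 = (-13*0)/2 = (½)*0 = 0)
(3069 + 3163)*(f(-66) + x) = (3069 + 3163)*(-66 + 0) = 6232*(-66) = -411312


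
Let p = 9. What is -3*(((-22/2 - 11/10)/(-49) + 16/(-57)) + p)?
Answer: -250427/9310 ≈ -26.899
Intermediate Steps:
-3*(((-22/2 - 11/10)/(-49) + 16/(-57)) + p) = -3*(((-22/2 - 11/10)/(-49) + 16/(-57)) + 9) = -3*(((-22*½ - 11*⅒)*(-1/49) + 16*(-1/57)) + 9) = -3*(((-11 - 11/10)*(-1/49) - 16/57) + 9) = -3*((-121/10*(-1/49) - 16/57) + 9) = -3*((121/490 - 16/57) + 9) = -3*(-943/27930 + 9) = -3*250427/27930 = -250427/9310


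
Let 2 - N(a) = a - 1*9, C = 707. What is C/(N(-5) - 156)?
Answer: -101/20 ≈ -5.0500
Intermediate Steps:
N(a) = 11 - a (N(a) = 2 - (a - 1*9) = 2 - (a - 9) = 2 - (-9 + a) = 2 + (9 - a) = 11 - a)
C/(N(-5) - 156) = 707/((11 - 1*(-5)) - 156) = 707/((11 + 5) - 156) = 707/(16 - 156) = 707/(-140) = 707*(-1/140) = -101/20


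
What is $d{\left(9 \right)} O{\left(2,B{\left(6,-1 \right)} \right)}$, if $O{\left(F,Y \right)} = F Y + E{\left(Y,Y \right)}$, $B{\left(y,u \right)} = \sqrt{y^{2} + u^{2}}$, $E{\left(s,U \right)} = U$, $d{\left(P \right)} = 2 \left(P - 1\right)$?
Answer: $48 \sqrt{37} \approx 291.97$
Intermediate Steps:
$d{\left(P \right)} = -2 + 2 P$ ($d{\left(P \right)} = 2 \left(-1 + P\right) = -2 + 2 P$)
$B{\left(y,u \right)} = \sqrt{u^{2} + y^{2}}$
$O{\left(F,Y \right)} = Y + F Y$ ($O{\left(F,Y \right)} = F Y + Y = Y + F Y$)
$d{\left(9 \right)} O{\left(2,B{\left(6,-1 \right)} \right)} = \left(-2 + 2 \cdot 9\right) \sqrt{\left(-1\right)^{2} + 6^{2}} \left(1 + 2\right) = \left(-2 + 18\right) \sqrt{1 + 36} \cdot 3 = 16 \sqrt{37} \cdot 3 = 16 \cdot 3 \sqrt{37} = 48 \sqrt{37}$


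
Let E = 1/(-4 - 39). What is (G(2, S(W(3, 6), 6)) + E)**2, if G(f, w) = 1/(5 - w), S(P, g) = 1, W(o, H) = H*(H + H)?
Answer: 1521/29584 ≈ 0.051413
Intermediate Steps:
W(o, H) = 2*H**2 (W(o, H) = H*(2*H) = 2*H**2)
E = -1/43 (E = 1/(-43) = -1/43 ≈ -0.023256)
(G(2, S(W(3, 6), 6)) + E)**2 = (-1/(-5 + 1) - 1/43)**2 = (-1/(-4) - 1/43)**2 = (-1*(-1/4) - 1/43)**2 = (1/4 - 1/43)**2 = (39/172)**2 = 1521/29584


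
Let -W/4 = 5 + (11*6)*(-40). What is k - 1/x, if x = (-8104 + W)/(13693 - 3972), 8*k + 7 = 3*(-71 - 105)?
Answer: -345257/4872 ≈ -70.866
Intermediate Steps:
W = 10540 (W = -4*(5 + (11*6)*(-40)) = -4*(5 + 66*(-40)) = -4*(5 - 2640) = -4*(-2635) = 10540)
k = -535/8 (k = -7/8 + (3*(-71 - 105))/8 = -7/8 + (3*(-176))/8 = -7/8 + (⅛)*(-528) = -7/8 - 66 = -535/8 ≈ -66.875)
x = 2436/9721 (x = (-8104 + 10540)/(13693 - 3972) = 2436/9721 ≈ 0.25059)
k - 1/x = -535/8 - 1/2436/9721 = -535/8 - 1*9721/2436 = -535/8 - 9721/2436 = -345257/4872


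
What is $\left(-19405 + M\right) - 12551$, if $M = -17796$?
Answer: $-49752$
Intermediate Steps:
$\left(-19405 + M\right) - 12551 = \left(-19405 - 17796\right) - 12551 = -37201 - 12551 = -49752$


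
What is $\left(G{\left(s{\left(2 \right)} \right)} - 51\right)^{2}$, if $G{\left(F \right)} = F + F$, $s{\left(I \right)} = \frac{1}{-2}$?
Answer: $2704$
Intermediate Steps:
$s{\left(I \right)} = - \frac{1}{2}$
$G{\left(F \right)} = 2 F$
$\left(G{\left(s{\left(2 \right)} \right)} - 51\right)^{2} = \left(2 \left(- \frac{1}{2}\right) - 51\right)^{2} = \left(-1 - 51\right)^{2} = \left(-52\right)^{2} = 2704$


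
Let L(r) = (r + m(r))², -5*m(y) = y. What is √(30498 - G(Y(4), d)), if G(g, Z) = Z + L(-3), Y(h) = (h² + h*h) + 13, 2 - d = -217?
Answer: √756831/5 ≈ 173.99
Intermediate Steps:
d = 219 (d = 2 - 1*(-217) = 2 + 217 = 219)
m(y) = -y/5
L(r) = 16*r²/25 (L(r) = (r - r/5)² = (4*r/5)² = 16*r²/25)
Y(h) = 13 + 2*h² (Y(h) = (h² + h²) + 13 = 2*h² + 13 = 13 + 2*h²)
G(g, Z) = 144/25 + Z (G(g, Z) = Z + (16/25)*(-3)² = Z + (16/25)*9 = Z + 144/25 = 144/25 + Z)
√(30498 - G(Y(4), d)) = √(30498 - (144/25 + 219)) = √(30498 - 1*5619/25) = √(30498 - 5619/25) = √(756831/25) = √756831/5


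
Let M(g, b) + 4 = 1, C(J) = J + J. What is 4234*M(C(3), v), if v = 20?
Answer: -12702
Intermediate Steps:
C(J) = 2*J
M(g, b) = -3 (M(g, b) = -4 + 1 = -3)
4234*M(C(3), v) = 4234*(-3) = -12702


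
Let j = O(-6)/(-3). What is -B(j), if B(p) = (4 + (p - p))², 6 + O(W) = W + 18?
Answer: -16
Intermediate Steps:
O(W) = 12 + W (O(W) = -6 + (W + 18) = -6 + (18 + W) = 12 + W)
j = -2 (j = (12 - 6)/(-3) = 6*(-⅓) = -2)
B(p) = 16 (B(p) = (4 + 0)² = 4² = 16)
-B(j) = -1*16 = -16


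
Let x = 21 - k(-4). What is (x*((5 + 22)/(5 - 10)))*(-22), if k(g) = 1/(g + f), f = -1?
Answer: 62964/25 ≈ 2518.6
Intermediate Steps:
k(g) = 1/(-1 + g) (k(g) = 1/(g - 1) = 1/(-1 + g))
x = 106/5 (x = 21 - 1/(-1 - 4) = 21 - 1/(-5) = 21 - 1*(-1/5) = 21 + 1/5 = 106/5 ≈ 21.200)
(x*((5 + 22)/(5 - 10)))*(-22) = (106*((5 + 22)/(5 - 10))/5)*(-22) = (106*(27/(-5))/5)*(-22) = (106*(27*(-1/5))/5)*(-22) = ((106/5)*(-27/5))*(-22) = -2862/25*(-22) = 62964/25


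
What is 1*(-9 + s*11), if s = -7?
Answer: -86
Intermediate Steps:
1*(-9 + s*11) = 1*(-9 - 7*11) = 1*(-9 - 77) = 1*(-86) = -86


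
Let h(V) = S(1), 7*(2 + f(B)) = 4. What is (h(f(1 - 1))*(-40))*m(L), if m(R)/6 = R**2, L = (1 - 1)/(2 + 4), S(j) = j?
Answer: 0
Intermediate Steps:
L = 0 (L = 0/6 = 0*(1/6) = 0)
f(B) = -10/7 (f(B) = -2 + (1/7)*4 = -2 + 4/7 = -10/7)
m(R) = 6*R**2
h(V) = 1
(h(f(1 - 1))*(-40))*m(L) = (1*(-40))*(6*0**2) = -240*0 = -40*0 = 0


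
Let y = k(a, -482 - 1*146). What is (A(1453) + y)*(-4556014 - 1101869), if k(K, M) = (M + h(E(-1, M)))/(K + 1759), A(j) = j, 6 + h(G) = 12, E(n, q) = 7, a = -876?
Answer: -7255539027891/883 ≈ -8.2169e+9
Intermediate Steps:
h(G) = 6 (h(G) = -6 + 12 = 6)
k(K, M) = (6 + M)/(1759 + K) (k(K, M) = (M + 6)/(K + 1759) = (6 + M)/(1759 + K))
y = -622/883 (y = (6 + (-482 - 1*146))/(1759 - 876) = (6 + (-482 - 146))/883 = (6 - 628)/883 = (1/883)*(-622) = -622/883 ≈ -0.70442)
(A(1453) + y)*(-4556014 - 1101869) = (1453 - 622/883)*(-4556014 - 1101869) = (1282377/883)*(-5657883) = -7255539027891/883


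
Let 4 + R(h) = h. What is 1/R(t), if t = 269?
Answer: 1/265 ≈ 0.0037736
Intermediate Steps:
R(h) = -4 + h
1/R(t) = 1/(-4 + 269) = 1/265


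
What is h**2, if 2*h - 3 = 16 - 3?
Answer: 64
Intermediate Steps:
h = 8 (h = 3/2 + (16 - 3)/2 = 3/2 + (1/2)*13 = 3/2 + 13/2 = 8)
h**2 = 8**2 = 64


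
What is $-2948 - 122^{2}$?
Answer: $-17832$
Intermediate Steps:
$-2948 - 122^{2} = -2948 - 14884 = -17832$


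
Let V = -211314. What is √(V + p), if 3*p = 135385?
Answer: I*√1495671/3 ≈ 407.66*I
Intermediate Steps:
p = 135385/3 (p = (⅓)*135385 = 135385/3 ≈ 45128.)
√(V + p) = √(-211314 + 135385/3) = √(-498557/3) = I*√1495671/3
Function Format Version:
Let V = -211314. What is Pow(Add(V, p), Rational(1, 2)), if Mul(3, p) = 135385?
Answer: Mul(Rational(1, 3), I, Pow(1495671, Rational(1, 2))) ≈ Mul(407.66, I)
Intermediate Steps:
p = Rational(135385, 3) (p = Mul(Rational(1, 3), 135385) = Rational(135385, 3) ≈ 45128.)
Pow(Add(V, p), Rational(1, 2)) = Pow(Add(-211314, Rational(135385, 3)), Rational(1, 2)) = Pow(Rational(-498557, 3), Rational(1, 2)) = Mul(Rational(1, 3), I, Pow(1495671, Rational(1, 2)))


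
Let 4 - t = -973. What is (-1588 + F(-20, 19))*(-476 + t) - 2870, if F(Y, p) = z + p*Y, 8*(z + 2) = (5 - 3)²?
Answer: -1979179/2 ≈ -9.8959e+5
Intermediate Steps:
t = 977 (t = 4 - 1*(-973) = 4 + 973 = 977)
z = -3/2 (z = -2 + (5 - 3)²/8 = -2 + (⅛)*2² = -2 + (⅛)*4 = -2 + ½ = -3/2 ≈ -1.5000)
F(Y, p) = -3/2 + Y*p (F(Y, p) = -3/2 + p*Y = -3/2 + Y*p)
(-1588 + F(-20, 19))*(-476 + t) - 2870 = (-1588 + (-3/2 - 20*19))*(-476 + 977) - 2870 = (-1588 + (-3/2 - 380))*501 - 2870 = (-1588 - 763/2)*501 - 2870 = -3939/2*501 - 2870 = -1973439/2 - 2870 = -1979179/2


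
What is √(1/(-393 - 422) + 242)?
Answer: √160741635/815 ≈ 15.556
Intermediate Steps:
√(1/(-393 - 422) + 242) = √(1/(-815) + 242) = √(-1/815 + 242) = √(197229/815) = √160741635/815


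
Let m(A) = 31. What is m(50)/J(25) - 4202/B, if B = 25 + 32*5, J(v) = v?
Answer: -19863/925 ≈ -21.474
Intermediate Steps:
B = 185 (B = 25 + 160 = 185)
m(50)/J(25) - 4202/B = 31/25 - 4202/185 = -19863/925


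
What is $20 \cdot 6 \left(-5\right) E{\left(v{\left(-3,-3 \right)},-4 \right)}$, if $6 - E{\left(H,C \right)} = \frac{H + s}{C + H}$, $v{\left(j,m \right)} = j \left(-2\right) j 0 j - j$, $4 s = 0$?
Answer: $-5400$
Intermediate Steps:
$s = 0$ ($s = \frac{1}{4} \cdot 0 = 0$)
$v{\left(j,m \right)} = - j$ ($v{\left(j,m \right)} = - 2 j 0 j - j = - 2 j 0 - j = 0 - j = - j$)
$E{\left(H,C \right)} = 6 - \frac{H}{C + H}$ ($E{\left(H,C \right)} = 6 - \frac{H + 0}{C + H} = 6 - \frac{H}{C + H}$)
$20 \cdot 6 \left(-5\right) E{\left(v{\left(-3,-3 \right)},-4 \right)} = 20 \cdot 6 \left(-5\right) \frac{5 \left(\left(-1\right) \left(-3\right)\right) + 6 \left(-4\right)}{-4 - -3} = 20 \left(-30\right) \frac{5 \cdot 3 - 24}{-4 + 3} = - 600 \frac{15 - 24}{-1} = - 600 \left(\left(-1\right) \left(-9\right)\right) = \left(-600\right) 9 = -5400$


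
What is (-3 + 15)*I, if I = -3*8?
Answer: -288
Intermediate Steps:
I = -24
(-3 + 15)*I = (-3 + 15)*(-24) = 12*(-24) = -288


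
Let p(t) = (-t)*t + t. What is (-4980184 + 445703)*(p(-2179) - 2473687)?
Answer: 32756669037267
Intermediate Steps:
p(t) = t - t**2 (p(t) = -t**2 + t = t - t**2)
(-4980184 + 445703)*(p(-2179) - 2473687) = (-4980184 + 445703)*(-2179*(1 - 1*(-2179)) - 2473687) = -4534481*(-2179*(1 + 2179) - 2473687) = -4534481*(-2179*2180 - 2473687) = -4534481*(-4750220 - 2473687) = -4534481*(-7223907) = 32756669037267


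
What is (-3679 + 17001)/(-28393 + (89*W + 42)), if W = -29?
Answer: -6661/15466 ≈ -0.43069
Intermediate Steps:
(-3679 + 17001)/(-28393 + (89*W + 42)) = (-3679 + 17001)/(-28393 + (89*(-29) + 42)) = 13322/(-28393 + (-2581 + 42)) = 13322/(-28393 - 2539) = 13322/(-30932) = 13322*(-1/30932) = -6661/15466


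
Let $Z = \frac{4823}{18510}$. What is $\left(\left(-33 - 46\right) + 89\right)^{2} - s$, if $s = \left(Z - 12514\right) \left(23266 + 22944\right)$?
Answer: $\frac{1070359258957}{1851} \approx 5.7826 \cdot 10^{8}$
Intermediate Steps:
$Z = \frac{4823}{18510}$ ($Z = 4823 \cdot \frac{1}{18510} = \frac{4823}{18510} \approx 0.26056$)
$s = - \frac{1070359073857}{1851}$ ($s = \left(\frac{4823}{18510} - 12514\right) \left(23266 + 22944\right) = \left(- \frac{231629317}{18510}\right) 46210 = - \frac{1070359073857}{1851} \approx -5.7826 \cdot 10^{8}$)
$\left(\left(-33 - 46\right) + 89\right)^{2} - s = \left(\left(-33 - 46\right) + 89\right)^{2} - - \frac{1070359073857}{1851} = \left(-79 + 89\right)^{2} + \frac{1070359073857}{1851} = 10^{2} + \frac{1070359073857}{1851} = 100 + \frac{1070359073857}{1851} = \frac{1070359258957}{1851}$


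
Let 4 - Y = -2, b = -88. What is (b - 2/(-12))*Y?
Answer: -527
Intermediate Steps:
Y = 6 (Y = 4 - 1*(-2) = 4 + 2 = 6)
(b - 2/(-12))*Y = (-88 - 2/(-12))*6 = (-88 - 2*(-1/12))*6 = (-88 + ⅙)*6 = -527/6*6 = -527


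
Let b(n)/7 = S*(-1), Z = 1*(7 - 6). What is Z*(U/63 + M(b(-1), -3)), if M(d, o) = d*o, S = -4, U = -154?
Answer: -778/9 ≈ -86.444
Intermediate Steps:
Z = 1 (Z = 1*1 = 1)
b(n) = 28 (b(n) = 7*(-4*(-1)) = 7*4 = 28)
Z*(U/63 + M(b(-1), -3)) = 1*(-154/63 + 28*(-3)) = 1*(-154*1/63 - 84) = 1*(-22/9 - 84) = 1*(-778/9) = -778/9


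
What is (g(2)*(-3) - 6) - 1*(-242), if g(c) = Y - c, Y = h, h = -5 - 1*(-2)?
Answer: 251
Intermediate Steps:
h = -3 (h = -5 + 2 = -3)
Y = -3
g(c) = -3 - c
(g(2)*(-3) - 6) - 1*(-242) = ((-3 - 1*2)*(-3) - 6) - 1*(-242) = ((-3 - 2)*(-3) - 6) + 242 = (-5*(-3) - 6) + 242 = (15 - 6) + 242 = 9 + 242 = 251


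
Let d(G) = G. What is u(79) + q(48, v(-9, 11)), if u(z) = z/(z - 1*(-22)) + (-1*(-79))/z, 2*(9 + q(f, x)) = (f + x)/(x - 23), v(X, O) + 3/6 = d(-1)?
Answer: -80835/9898 ≈ -8.1668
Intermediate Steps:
v(X, O) = -3/2 (v(X, O) = -1/2 - 1 = -3/2)
q(f, x) = -9 + (f + x)/(2*(-23 + x)) (q(f, x) = -9 + ((f + x)/(x - 23))/2 = -9 + ((f + x)/(-23 + x))/2 = -9 + (f + x)/(2*(-23 + x)))
u(z) = 79/z + z/(22 + z) (u(z) = z/(z + 22) + 79/z = z/(22 + z) + 79/z = 79/z + z/(22 + z))
u(79) + q(48, v(-9, 11)) = (1738 + 79**2 + 79*79)/(79*(22 + 79)) + (414 + 48 - 17*(-3/2))/(2*(-23 - 3/2)) = (1/79)*(1738 + 6241 + 6241)/101 + (414 + 48 + 51/2)/(2*(-49/2)) = (1/79)*(1/101)*14220 + (1/2)*(-2/49)*(975/2) = 180/101 - 975/98 = -80835/9898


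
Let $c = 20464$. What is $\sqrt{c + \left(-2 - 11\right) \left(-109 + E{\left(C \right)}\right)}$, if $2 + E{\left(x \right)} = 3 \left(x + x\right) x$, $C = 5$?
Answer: $\sqrt{19957} \approx 141.27$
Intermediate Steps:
$E{\left(x \right)} = -2 + 6 x^{2}$ ($E{\left(x \right)} = -2 + 3 \left(x + x\right) x = -2 + 3 \cdot 2 x x = -2 + 6 x x = -2 + 6 x^{2}$)
$\sqrt{c + \left(-2 - 11\right) \left(-109 + E{\left(C \right)}\right)} = \sqrt{20464 + \left(-2 - 11\right) \left(-109 - \left(2 - 6 \cdot 5^{2}\right)\right)} = \sqrt{20464 + \left(-2 - 11\right) \left(-109 + \left(-2 + 6 \cdot 25\right)\right)} = \sqrt{20464 - 13 \left(-109 + \left(-2 + 150\right)\right)} = \sqrt{20464 - 13 \left(-109 + 148\right)} = \sqrt{20464 - 507} = \sqrt{19957}$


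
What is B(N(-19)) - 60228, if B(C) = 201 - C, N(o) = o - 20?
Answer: -59988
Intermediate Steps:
N(o) = -20 + o
B(N(-19)) - 60228 = (201 - (-20 - 19)) - 60228 = (201 - 1*(-39)) - 60228 = (201 + 39) - 60228 = 240 - 60228 = -59988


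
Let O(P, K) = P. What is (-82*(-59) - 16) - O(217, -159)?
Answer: 4605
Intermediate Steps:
(-82*(-59) - 16) - O(217, -159) = (-82*(-59) - 16) - 1*217 = (4838 - 16) - 217 = 4822 - 217 = 4605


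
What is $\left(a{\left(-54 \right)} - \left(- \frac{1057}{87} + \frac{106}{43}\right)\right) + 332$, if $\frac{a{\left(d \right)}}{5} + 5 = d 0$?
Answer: $\frac{1184716}{3741} \approx 316.68$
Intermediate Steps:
$a{\left(d \right)} = -25$ ($a{\left(d \right)} = -25 + 5 d 0 = -25 + 5 \cdot 0 = -25 + 0 = -25$)
$\left(a{\left(-54 \right)} - \left(- \frac{1057}{87} + \frac{106}{43}\right)\right) + 332 = \left(-25 - \left(- \frac{1057}{87} + \frac{106}{43}\right)\right) + 332 = \left(-25 - - \frac{36229}{3741}\right) + 332 = \left(-25 + \left(\frac{1057}{87} - \frac{106}{43}\right)\right) + 332 = \left(-25 + \frac{36229}{3741}\right) + 332 = - \frac{57296}{3741} + 332 = \frac{1184716}{3741}$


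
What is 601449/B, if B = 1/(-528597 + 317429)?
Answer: -127006782432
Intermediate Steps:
B = -1/211168 (B = 1/(-211168) = -1/211168 ≈ -4.7356e-6)
601449/B = 601449/(-1/211168) = 601449*(-211168) = -127006782432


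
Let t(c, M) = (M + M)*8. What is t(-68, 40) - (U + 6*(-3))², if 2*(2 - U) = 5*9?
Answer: -3369/4 ≈ -842.25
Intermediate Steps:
t(c, M) = 16*M (t(c, M) = (2*M)*8 = 16*M)
U = -41/2 (U = 2 - 5*9/2 = 2 - ½*45 = 2 - 45/2 = -41/2 ≈ -20.500)
t(-68, 40) - (U + 6*(-3))² = 16*40 - (-41/2 + 6*(-3))² = 640 - (-41/2 - 18)² = 640 - (-77/2)² = 640 - 1*5929/4 = 640 - 5929/4 = -3369/4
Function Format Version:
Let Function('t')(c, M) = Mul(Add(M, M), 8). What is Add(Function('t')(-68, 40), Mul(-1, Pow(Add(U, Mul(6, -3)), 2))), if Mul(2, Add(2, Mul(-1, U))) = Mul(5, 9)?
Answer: Rational(-3369, 4) ≈ -842.25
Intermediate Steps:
Function('t')(c, M) = Mul(16, M) (Function('t')(c, M) = Mul(Mul(2, M), 8) = Mul(16, M))
U = Rational(-41, 2) (U = Add(2, Mul(Rational(-1, 2), Mul(5, 9))) = Add(2, Mul(Rational(-1, 2), 45)) = Add(2, Rational(-45, 2)) = Rational(-41, 2) ≈ -20.500)
Add(Function('t')(-68, 40), Mul(-1, Pow(Add(U, Mul(6, -3)), 2))) = Add(Mul(16, 40), Mul(-1, Pow(Add(Rational(-41, 2), Mul(6, -3)), 2))) = Add(640, Mul(-1, Pow(Add(Rational(-41, 2), -18), 2))) = Add(640, Mul(-1, Pow(Rational(-77, 2), 2))) = Add(640, Mul(-1, Rational(5929, 4))) = Add(640, Rational(-5929, 4)) = Rational(-3369, 4)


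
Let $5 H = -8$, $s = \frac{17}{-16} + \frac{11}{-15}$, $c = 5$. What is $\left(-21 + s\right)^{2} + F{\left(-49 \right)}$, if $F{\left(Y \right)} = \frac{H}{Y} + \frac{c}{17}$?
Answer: $\frac{24948902273}{47980800} \approx 519.98$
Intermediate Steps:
$s = - \frac{431}{240}$ ($s = 17 \left(- \frac{1}{16}\right) + 11 \left(- \frac{1}{15}\right) = - \frac{17}{16} - \frac{11}{15} = - \frac{431}{240} \approx -1.7958$)
$H = - \frac{8}{5}$ ($H = \frac{1}{5} \left(-8\right) = - \frac{8}{5} \approx -1.6$)
$F{\left(Y \right)} = \frac{5}{17} - \frac{8}{5 Y}$ ($F{\left(Y \right)} = - \frac{8}{5 Y} + \frac{5}{17} = \frac{5}{17} - \frac{8}{5 Y}$)
$\left(-21 + s\right)^{2} + F{\left(-49 \right)} = \left(-21 - \frac{431}{240}\right)^{2} + \frac{-136 + 25 \left(-49\right)}{85 \left(-49\right)} = \left(- \frac{5471}{240}\right)^{2} + \frac{1}{85} \left(- \frac{1}{49}\right) \left(-136 - 1225\right) = \frac{29931841}{57600} + \frac{1}{85} \left(- \frac{1}{49}\right) \left(-1361\right) = \frac{29931841}{57600} + \frac{1361}{4165} = \frac{24948902273}{47980800}$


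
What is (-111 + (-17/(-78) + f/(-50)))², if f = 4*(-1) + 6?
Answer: 46700506609/3802500 ≈ 12282.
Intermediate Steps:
f = 2 (f = -4 + 6 = 2)
(-111 + (-17/(-78) + f/(-50)))² = (-111 + (-17/(-78) + 2/(-50)))² = (-111 + (-17*(-1/78) + 2*(-1/50)))² = (-111 + (17/78 - 1/25))² = (-111 + 347/1950)² = (-216103/1950)² = 46700506609/3802500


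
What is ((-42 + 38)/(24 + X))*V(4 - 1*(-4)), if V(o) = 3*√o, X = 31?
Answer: -24*√2/55 ≈ -0.61711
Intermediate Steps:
((-42 + 38)/(24 + X))*V(4 - 1*(-4)) = ((-42 + 38)/(24 + 31))*(3*√(4 - 1*(-4))) = (-4/55)*(3*√(4 + 4)) = (-4*1/55)*(3*√8) = -12*2*√2/55 = -24*√2/55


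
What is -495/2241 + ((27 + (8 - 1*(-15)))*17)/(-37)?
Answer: -213685/9213 ≈ -23.194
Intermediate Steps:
-495/2241 + ((27 + (8 - 1*(-15)))*17)/(-37) = -495*1/2241 + ((27 + (8 + 15))*17)*(-1/37) = -55/249 + ((27 + 23)*17)*(-1/37) = -55/249 + (50*17)*(-1/37) = -55/249 + 850*(-1/37) = -55/249 - 850/37 = -213685/9213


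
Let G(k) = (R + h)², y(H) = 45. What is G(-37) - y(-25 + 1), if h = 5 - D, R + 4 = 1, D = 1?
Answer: -44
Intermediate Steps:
R = -3 (R = -4 + 1 = -3)
h = 4 (h = 5 - 1*1 = 5 - 1 = 4)
G(k) = 1 (G(k) = (-3 + 4)² = 1² = 1)
G(-37) - y(-25 + 1) = 1 - 1*45 = 1 - 45 = -44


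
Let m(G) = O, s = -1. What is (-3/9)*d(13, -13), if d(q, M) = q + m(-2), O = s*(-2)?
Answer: -5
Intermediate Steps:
O = 2 (O = -1*(-2) = 2)
m(G) = 2
d(q, M) = 2 + q (d(q, M) = q + 2 = 2 + q)
(-3/9)*d(13, -13) = (-3/9)*(2 + 13) = -3*⅑*15 = -⅓*15 = -5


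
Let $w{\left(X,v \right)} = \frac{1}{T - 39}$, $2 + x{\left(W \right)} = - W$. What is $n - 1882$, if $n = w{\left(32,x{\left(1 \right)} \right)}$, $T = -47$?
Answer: $- \frac{161853}{86} \approx -1882.0$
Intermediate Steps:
$x{\left(W \right)} = -2 - W$
$w{\left(X,v \right)} = - \frac{1}{86}$ ($w{\left(X,v \right)} = \frac{1}{-47 - 39} = \frac{1}{-86} = - \frac{1}{86}$)
$n = - \frac{1}{86} \approx -0.011628$
$n - 1882 = - \frac{1}{86} - 1882 = - \frac{161853}{86}$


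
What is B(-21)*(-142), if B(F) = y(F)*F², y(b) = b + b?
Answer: 2630124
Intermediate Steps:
y(b) = 2*b
B(F) = 2*F³ (B(F) = (2*F)*F² = 2*F³)
B(-21)*(-142) = (2*(-21)³)*(-142) = (2*(-9261))*(-142) = -18522*(-142) = 2630124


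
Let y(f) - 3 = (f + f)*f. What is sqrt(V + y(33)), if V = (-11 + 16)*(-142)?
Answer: sqrt(1471) ≈ 38.354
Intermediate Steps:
y(f) = 3 + 2*f**2 (y(f) = 3 + (f + f)*f = 3 + (2*f)*f = 3 + 2*f**2)
V = -710 (V = 5*(-142) = -710)
sqrt(V + y(33)) = sqrt(-710 + (3 + 2*33**2)) = sqrt(-710 + (3 + 2*1089)) = sqrt(-710 + (3 + 2178)) = sqrt(-710 + 2181) = sqrt(1471)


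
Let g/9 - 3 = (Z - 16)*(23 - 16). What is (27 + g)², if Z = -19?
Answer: 4626801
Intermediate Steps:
g = -2178 (g = 27 + 9*((-19 - 16)*(23 - 16)) = 27 + 9*(-35*7) = 27 + 9*(-245) = 27 - 2205 = -2178)
(27 + g)² = (27 - 2178)² = (-2151)² = 4626801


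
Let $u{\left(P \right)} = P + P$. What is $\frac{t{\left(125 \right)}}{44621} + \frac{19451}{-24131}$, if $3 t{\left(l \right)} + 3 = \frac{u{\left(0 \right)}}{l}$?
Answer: $- \frac{867947202}{1076749351} \approx -0.80608$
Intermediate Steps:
$u{\left(P \right)} = 2 P$
$t{\left(l \right)} = -1$ ($t{\left(l \right)} = -1 + \frac{2 \cdot 0 \frac{1}{l}}{3} = -1 + \frac{0 \frac{1}{l}}{3} = -1 + \frac{1}{3} \cdot 0 = -1 + 0 = -1$)
$\frac{t{\left(125 \right)}}{44621} + \frac{19451}{-24131} = - \frac{1}{44621} + \frac{19451}{-24131} = \left(-1\right) \frac{1}{44621} + 19451 \left(- \frac{1}{24131}\right) = - \frac{1}{44621} - \frac{19451}{24131} = - \frac{867947202}{1076749351}$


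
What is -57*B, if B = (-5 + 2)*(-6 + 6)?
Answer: 0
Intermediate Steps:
B = 0 (B = -3*0 = 0)
-57*B = -57*0 = 0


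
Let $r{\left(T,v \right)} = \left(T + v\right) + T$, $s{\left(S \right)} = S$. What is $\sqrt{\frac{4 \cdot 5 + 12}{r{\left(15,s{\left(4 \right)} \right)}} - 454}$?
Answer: $\frac{i \sqrt{130934}}{17} \approx 21.285 i$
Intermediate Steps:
$r{\left(T,v \right)} = v + 2 T$
$\sqrt{\frac{4 \cdot 5 + 12}{r{\left(15,s{\left(4 \right)} \right)}} - 454} = \sqrt{\frac{4 \cdot 5 + 12}{4 + 2 \cdot 15} - 454} = \sqrt{\frac{20 + 12}{4 + 30} - 454} = \sqrt{\frac{32}{34} - 454} = \sqrt{32 \cdot \frac{1}{34} - 454} = \sqrt{\frac{16}{17} - 454} = \sqrt{- \frac{7702}{17}} = \frac{i \sqrt{130934}}{17}$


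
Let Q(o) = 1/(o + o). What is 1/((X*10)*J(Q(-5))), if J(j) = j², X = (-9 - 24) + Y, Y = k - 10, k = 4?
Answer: -10/39 ≈ -0.25641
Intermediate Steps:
Q(o) = 1/(2*o)
Y = -6 (Y = 4 - 10 = -6)
X = -39 (X = (-9 - 24) - 6 = -33 - 6 = -39)
1/((X*10)*J(Q(-5))) = 1/((-39*10)*((½)/(-5))²) = 1/(-390*((½)*(-⅕))²) = 1/(-390*(-⅒)²) = 1/(-390*1/100) = 1/(-39/10) = -10/39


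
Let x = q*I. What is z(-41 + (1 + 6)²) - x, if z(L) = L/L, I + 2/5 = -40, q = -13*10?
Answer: -5251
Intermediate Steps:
q = -130
I = -202/5 (I = -⅖ - 40 = -202/5 ≈ -40.400)
z(L) = 1
x = 5252 (x = -130*(-202/5) = 5252)
z(-41 + (1 + 6)²) - x = 1 - 1*5252 = 1 - 5252 = -5251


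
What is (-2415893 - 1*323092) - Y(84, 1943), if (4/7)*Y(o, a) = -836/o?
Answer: -32867611/12 ≈ -2.7390e+6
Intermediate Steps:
Y(o, a) = -1463/o (Y(o, a) = 7*(-836/o)/4 = -1463/o)
(-2415893 - 1*323092) - Y(84, 1943) = (-2415893 - 1*323092) - (-1463)/84 = (-2415893 - 323092) - (-1463)/84 = -2738985 - 1*(-209/12) = -2738985 + 209/12 = -32867611/12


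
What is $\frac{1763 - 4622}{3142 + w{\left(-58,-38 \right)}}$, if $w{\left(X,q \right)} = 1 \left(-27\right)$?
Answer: $- \frac{2859}{3115} \approx -0.91782$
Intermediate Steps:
$w{\left(X,q \right)} = -27$
$\frac{1763 - 4622}{3142 + w{\left(-58,-38 \right)}} = \frac{1763 - 4622}{3142 - 27} = - \frac{2859}{3115}$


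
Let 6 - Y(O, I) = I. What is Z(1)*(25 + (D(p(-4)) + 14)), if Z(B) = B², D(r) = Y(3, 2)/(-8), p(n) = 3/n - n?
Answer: 77/2 ≈ 38.500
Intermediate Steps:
Y(O, I) = 6 - I
p(n) = -n + 3/n
D(r) = -½ (D(r) = (6 - 1*2)/(-8) = (6 - 2)*(-⅛) = 4*(-⅛) = -½)
Z(1)*(25 + (D(p(-4)) + 14)) = 1²*(25 + (-½ + 14)) = 1*(25 + 27/2) = 1*(77/2) = 77/2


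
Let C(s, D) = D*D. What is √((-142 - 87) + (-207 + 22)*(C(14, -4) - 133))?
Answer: 2*√5354 ≈ 146.34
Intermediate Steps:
C(s, D) = D²
√((-142 - 87) + (-207 + 22)*(C(14, -4) - 133)) = √((-142 - 87) + (-207 + 22)*((-4)² - 133)) = √(-229 - 185*(16 - 133)) = √(-229 - 185*(-117)) = √(-229 + 21645) = √21416 = 2*√5354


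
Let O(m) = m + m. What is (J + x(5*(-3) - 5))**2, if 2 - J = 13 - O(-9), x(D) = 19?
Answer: 100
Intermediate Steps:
O(m) = 2*m
J = -29 (J = 2 - (13 - 2*(-9)) = 2 - (13 - 1*(-18)) = 2 - (13 + 18) = 2 - 1*31 = 2 - 31 = -29)
(J + x(5*(-3) - 5))**2 = (-29 + 19)**2 = (-10)**2 = 100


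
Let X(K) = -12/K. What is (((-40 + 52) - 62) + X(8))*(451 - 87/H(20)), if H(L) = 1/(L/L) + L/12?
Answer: -344741/16 ≈ -21546.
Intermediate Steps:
H(L) = 1 + L/12 (H(L) = 1/1 + L*(1/12) = 1*1 + L/12 = 1 + L/12)
(((-40 + 52) - 62) + X(8))*(451 - 87/H(20)) = (((-40 + 52) - 62) - 12/8)*(451 - 87/(1 + (1/12)*20)) = ((12 - 62) - 12*⅛)*(451 - 87/(1 + 5/3)) = (-50 - 3/2)*(451 - 87/8/3) = -103*(451 - 87*3/8)/2 = -103*(451 - 261/8)/2 = -103/2*3347/8 = -344741/16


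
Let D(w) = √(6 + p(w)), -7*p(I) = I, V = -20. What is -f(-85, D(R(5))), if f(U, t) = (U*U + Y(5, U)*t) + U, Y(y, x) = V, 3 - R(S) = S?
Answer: -7140 + 40*√77/7 ≈ -7089.9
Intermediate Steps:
R(S) = 3 - S
Y(y, x) = -20
p(I) = -I/7
D(w) = √(6 - w/7)
f(U, t) = U + U² - 20*t (f(U, t) = (U*U - 20*t) + U = (U² - 20*t) + U = U + U² - 20*t)
-f(-85, D(R(5))) = -(-85 + (-85)² - 20*√(294 - 7*(3 - 1*5))/7) = -(-85 + 7225 - 20*√(294 - 7*(3 - 5))/7) = -(-85 + 7225 - 20*√(294 - 7*(-2))/7) = -(-85 + 7225 - 20*√(294 + 14)/7) = -(-85 + 7225 - 20*√308/7) = -(-85 + 7225 - 20*2*√77/7) = -(-85 + 7225 - 40*√77/7) = -(7140 - 40*√77/7) = -7140 + 40*√77/7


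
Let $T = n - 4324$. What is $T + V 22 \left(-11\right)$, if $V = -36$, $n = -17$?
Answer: $4371$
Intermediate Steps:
$T = -4341$ ($T = -17 - 4324 = -4341$)
$T + V 22 \left(-11\right) = -4341 + \left(-36\right) 22 \left(-11\right) = -4341 - -8712 = -4341 + 8712 = 4371$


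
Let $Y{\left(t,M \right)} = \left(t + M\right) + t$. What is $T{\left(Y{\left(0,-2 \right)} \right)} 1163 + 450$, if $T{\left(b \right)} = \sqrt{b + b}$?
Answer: $450 + 2326 i \approx 450.0 + 2326.0 i$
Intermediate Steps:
$Y{\left(t,M \right)} = M + 2 t$ ($Y{\left(t,M \right)} = \left(M + t\right) + t = M + 2 t$)
$T{\left(b \right)} = \sqrt{2} \sqrt{b}$ ($T{\left(b \right)} = \sqrt{2 b} = \sqrt{2} \sqrt{b}$)
$T{\left(Y{\left(0,-2 \right)} \right)} 1163 + 450 = \sqrt{2} \sqrt{-2 + 2 \cdot 0} \cdot 1163 + 450 = \sqrt{2} \sqrt{-2 + 0} \cdot 1163 + 450 = \sqrt{2} \sqrt{-2} \cdot 1163 + 450 = \sqrt{2} i \sqrt{2} \cdot 1163 + 450 = 2 i 1163 + 450 = 2326 i + 450 = 450 + 2326 i$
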